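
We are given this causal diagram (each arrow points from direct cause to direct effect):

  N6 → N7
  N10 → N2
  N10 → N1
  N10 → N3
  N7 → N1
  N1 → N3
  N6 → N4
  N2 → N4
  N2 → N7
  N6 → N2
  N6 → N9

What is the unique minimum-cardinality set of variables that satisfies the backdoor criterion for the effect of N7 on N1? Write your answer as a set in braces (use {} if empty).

{N10}

Variables eligible for adjustment (non-descendants of N7, excluding N7 and N1): {N10, N2, N4, N6, N9}.
Backdoor paths from N7 to N1:
  P1: N7 <- N6 -> N2 <- N10 -> N1
  P2: N7 <- N6 -> N2 <- N10 -> N3 <- N1
  P3: N7 <- N6 -> N4 <- N2 <- N10 -> N1
  P4: N7 <- N6 -> N4 <- N2 <- N10 -> N3 <- N1
  P5: N7 <- N2 <- N10 -> N1
  P6: N7 <- N2 <- N10 -> N3 <- N1
The empty set is not sufficient: P5 (N7 <- N2 <- N10 -> N1) has no collider blocking it and no conditioned non-collider, so it is open.
Try {N10}:
  P1: blocked at collider N2 (neither it nor any descendant is in the conditioning set).
  P2: blocked at collider N2 (neither it nor any descendant is in the conditioning set).
  P3: blocked at collider N4 (neither it nor any descendant is in the conditioning set).
  P4: blocked at collider N4 (neither it nor any descendant is in the conditioning set).
  P5: blocked at fork node N10 ∈ conditioning set.
  P6: blocked at fork node N10 ∈ conditioning set.
{N10} contains no descendant of N7 and blocks every backdoor path.
No other singleton works — e.g. {N6} leaves P5 open — so {N10} is the unique smallest valid adjustment set.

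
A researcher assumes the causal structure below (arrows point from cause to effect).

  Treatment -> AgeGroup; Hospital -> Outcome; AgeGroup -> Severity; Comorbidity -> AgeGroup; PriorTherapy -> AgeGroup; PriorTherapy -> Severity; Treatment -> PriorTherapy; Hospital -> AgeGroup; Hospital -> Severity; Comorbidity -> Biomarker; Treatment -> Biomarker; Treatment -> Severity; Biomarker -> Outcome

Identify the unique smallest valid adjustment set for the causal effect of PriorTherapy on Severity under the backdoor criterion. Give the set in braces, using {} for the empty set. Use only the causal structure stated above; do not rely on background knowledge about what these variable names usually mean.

Variables eligible for adjustment (non-descendants of PriorTherapy, excluding PriorTherapy and Severity): {Biomarker, Comorbidity, Hospital, Outcome, Treatment}.
Backdoor paths from PriorTherapy to Severity:
  P1: PriorTherapy <- Treatment -> Biomarker <- Comorbidity -> AgeGroup <- Hospital -> Severity
  P2: PriorTherapy <- Treatment -> Biomarker <- Comorbidity -> AgeGroup -> Severity
  P3: PriorTherapy <- Treatment -> Biomarker -> Outcome <- Hospital -> AgeGroup -> Severity
  P4: PriorTherapy <- Treatment -> Biomarker -> Outcome <- Hospital -> Severity
  P5: PriorTherapy <- Treatment -> AgeGroup <- Comorbidity -> Biomarker -> Outcome <- Hospital -> Severity
  P6: PriorTherapy <- Treatment -> AgeGroup <- Hospital -> Severity
  P7: PriorTherapy <- Treatment -> AgeGroup -> Severity
  P8: PriorTherapy <- Treatment -> Severity
The empty set is not sufficient: P7 (PriorTherapy <- Treatment -> AgeGroup -> Severity) has no collider blocking it and no conditioned non-collider, so it is open.
Try {Treatment}:
  P1: blocked at fork node Treatment ∈ conditioning set.
  P2: blocked at fork node Treatment ∈ conditioning set.
  P3: blocked at fork node Treatment ∈ conditioning set.
  P4: blocked at fork node Treatment ∈ conditioning set.
  P5: blocked at fork node Treatment ∈ conditioning set.
  P6: blocked at fork node Treatment ∈ conditioning set.
  P7: blocked at fork node Treatment ∈ conditioning set.
  P8: blocked at fork node Treatment ∈ conditioning set.
{Treatment} contains no descendant of PriorTherapy and blocks every backdoor path.
No other singleton works — e.g. {Comorbidity} leaves P7 open — so {Treatment} is the unique smallest valid adjustment set.

{Treatment}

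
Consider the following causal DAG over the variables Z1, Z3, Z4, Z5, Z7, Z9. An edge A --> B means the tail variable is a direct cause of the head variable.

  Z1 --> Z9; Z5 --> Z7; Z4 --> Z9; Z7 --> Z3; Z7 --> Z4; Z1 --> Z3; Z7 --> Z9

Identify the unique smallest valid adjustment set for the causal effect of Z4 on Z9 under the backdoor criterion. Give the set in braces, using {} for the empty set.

{Z7}

Variables eligible for adjustment (non-descendants of Z4, excluding Z4 and Z9): {Z1, Z3, Z5, Z7}.
Backdoor paths from Z4 to Z9:
  P1: Z4 <- Z7 -> Z3 <- Z1 -> Z9
  P2: Z4 <- Z7 -> Z9
The empty set is not sufficient: P2 (Z4 <- Z7 -> Z9) has no collider blocking it and no conditioned non-collider, so it is open.
Try {Z7}:
  P1: blocked at fork node Z7 ∈ conditioning set.
  P2: blocked at fork node Z7 ∈ conditioning set.
{Z7} contains no descendant of Z4 and blocks every backdoor path.
No other singleton works — e.g. {Z5} leaves P2 open — so {Z7} is the unique smallest valid adjustment set.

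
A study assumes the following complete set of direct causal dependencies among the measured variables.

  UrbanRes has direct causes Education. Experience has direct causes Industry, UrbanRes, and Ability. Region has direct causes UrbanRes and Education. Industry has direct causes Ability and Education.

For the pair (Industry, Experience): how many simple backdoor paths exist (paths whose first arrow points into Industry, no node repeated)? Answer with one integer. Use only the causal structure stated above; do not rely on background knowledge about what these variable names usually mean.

A backdoor path from Industry to Experience is any simple undirected path whose first edge points into Industry (i.e. leaves Industry via a parent).
Parents of Industry: {Ability, Education}.
Enumerating:
  P1: Industry <- Education -> UrbanRes -> Experience
  P2: Industry <- Education -> Region <- UrbanRes -> Experience
  P3: Industry <- Ability -> Experience
That exhausts the simple backdoor paths. Count: 3.

3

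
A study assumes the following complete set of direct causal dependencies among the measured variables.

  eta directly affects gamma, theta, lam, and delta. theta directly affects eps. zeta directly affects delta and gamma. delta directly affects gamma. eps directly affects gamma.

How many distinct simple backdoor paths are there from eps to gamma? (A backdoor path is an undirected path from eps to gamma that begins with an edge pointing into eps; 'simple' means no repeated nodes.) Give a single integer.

3

A backdoor path from eps to gamma is any simple undirected path whose first edge points into eps (i.e. leaves eps via a parent).
Parents of eps: {theta}.
Enumerating:
  P1: eps <- theta <- eta -> delta <- zeta -> gamma
  P2: eps <- theta <- eta -> delta -> gamma
  P3: eps <- theta <- eta -> gamma
That exhausts the simple backdoor paths. Count: 3.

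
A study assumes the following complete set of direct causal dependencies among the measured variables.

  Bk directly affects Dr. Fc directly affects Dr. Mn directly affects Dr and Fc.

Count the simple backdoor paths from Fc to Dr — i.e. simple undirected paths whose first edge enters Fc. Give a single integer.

1

A backdoor path from Fc to Dr is any simple undirected path whose first edge points into Fc (i.e. leaves Fc via a parent).
Parents of Fc: {Mn}.
Enumerating:
  P1: Fc <- Mn -> Dr
That exhausts the simple backdoor paths. Count: 1.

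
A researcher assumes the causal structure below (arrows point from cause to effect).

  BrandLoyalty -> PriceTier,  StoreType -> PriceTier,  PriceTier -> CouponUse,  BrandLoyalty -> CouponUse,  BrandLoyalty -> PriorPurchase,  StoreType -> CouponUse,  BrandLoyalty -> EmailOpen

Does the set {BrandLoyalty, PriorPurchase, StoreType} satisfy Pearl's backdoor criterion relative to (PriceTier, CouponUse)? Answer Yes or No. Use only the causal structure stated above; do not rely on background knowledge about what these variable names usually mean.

Backdoor paths from PriceTier to CouponUse (paths whose first edge points into PriceTier):
  P1: PriceTier <- BrandLoyalty -> CouponUse
  P2: PriceTier <- StoreType -> CouponUse
Condition 1 (no descendant of PriceTier in the set): holds — descendants of PriceTier are {CouponUse}; none are in {BrandLoyalty, PriorPurchase, StoreType}.
Condition 2 (every backdoor path blocked by {BrandLoyalty, PriorPurchase, StoreType}):
  P1: blocked at fork node BrandLoyalty ∈ conditioning set.
  P2: blocked at fork node StoreType ∈ conditioning set.
{BrandLoyalty, PriorPurchase, StoreType} satisfies the backdoor criterion.

Yes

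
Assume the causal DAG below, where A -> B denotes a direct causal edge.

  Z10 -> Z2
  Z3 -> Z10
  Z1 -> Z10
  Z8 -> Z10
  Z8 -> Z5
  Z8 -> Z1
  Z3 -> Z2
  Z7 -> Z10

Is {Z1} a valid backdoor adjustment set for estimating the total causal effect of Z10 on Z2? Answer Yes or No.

Backdoor paths from Z10 to Z2 (paths whose first edge points into Z10):
  P1: Z10 <- Z3 -> Z2
Condition 1 (no descendant of Z10 in the set): holds — descendants of Z10 are {Z2}; none are in {Z1}.
Condition 2 (every backdoor path blocked by {Z1}):
  P1: open — no interior node is in the conditioning set.
{Z1} does not satisfy the backdoor criterion.

No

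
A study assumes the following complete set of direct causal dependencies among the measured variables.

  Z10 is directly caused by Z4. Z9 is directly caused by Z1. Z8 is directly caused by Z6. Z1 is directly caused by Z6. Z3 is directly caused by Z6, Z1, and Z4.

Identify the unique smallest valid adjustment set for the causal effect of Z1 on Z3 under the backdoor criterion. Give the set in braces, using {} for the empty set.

{Z6}

Variables eligible for adjustment (non-descendants of Z1, excluding Z1 and Z3): {Z10, Z4, Z6, Z8}.
Backdoor paths from Z1 to Z3:
  P1: Z1 <- Z6 -> Z3
The empty set is not sufficient: P1 (Z1 <- Z6 -> Z3) has no collider blocking it and no conditioned non-collider, so it is open.
Try {Z6}:
  P1: blocked at fork node Z6 ∈ conditioning set.
{Z6} contains no descendant of Z1 and blocks every backdoor path.
No other singleton works — e.g. {Z4} leaves P1 open — so {Z6} is the unique smallest valid adjustment set.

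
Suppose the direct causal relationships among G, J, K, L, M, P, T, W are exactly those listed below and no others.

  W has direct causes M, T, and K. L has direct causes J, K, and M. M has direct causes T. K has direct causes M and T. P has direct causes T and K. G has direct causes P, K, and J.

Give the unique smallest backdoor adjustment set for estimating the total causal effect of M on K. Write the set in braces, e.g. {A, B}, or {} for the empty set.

{T}

Variables eligible for adjustment (non-descendants of M, excluding M and K): {J, T}.
Backdoor paths from M to K:
  P1: M <- T -> K
  P2: M <- T -> W <- K
  P3: M <- T -> P <- K
  P4: M <- T -> P -> G <- J -> L <- K
  P5: M <- T -> P -> G <- K
The empty set is not sufficient: P1 (M <- T -> K) has no collider blocking it and no conditioned non-collider, so it is open.
Try {T}:
  P1: blocked at fork node T ∈ conditioning set.
  P2: blocked at fork node T ∈ conditioning set.
  P3: blocked at fork node T ∈ conditioning set.
  P4: blocked at fork node T ∈ conditioning set.
  P5: blocked at fork node T ∈ conditioning set.
{T} contains no descendant of M and blocks every backdoor path.
No other singleton works — e.g. {J} leaves P1 open — so {T} is the unique smallest valid adjustment set.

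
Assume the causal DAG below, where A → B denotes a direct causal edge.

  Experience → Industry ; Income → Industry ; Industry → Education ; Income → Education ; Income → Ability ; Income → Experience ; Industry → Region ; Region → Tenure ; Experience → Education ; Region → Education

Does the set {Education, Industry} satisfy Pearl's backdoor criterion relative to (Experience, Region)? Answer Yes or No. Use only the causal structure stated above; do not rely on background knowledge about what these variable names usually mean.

Backdoor paths from Experience to Region (paths whose first edge points into Experience):
  P1: Experience <- Income -> Industry -> Region
  P2: Experience <- Income -> Industry -> Education <- Region
  P3: Experience <- Income -> Education <- Industry -> Region
  P4: Experience <- Income -> Education <- Region
Condition 1 (no descendant of Experience in the set): FAILS — Education and Industry are descendants of Experience.
Condition 2 (every backdoor path blocked by {Education, Industry}):
  P1: blocked at chain node Industry ∈ conditioning set.
  P2: blocked at chain node Industry ∈ conditioning set.
  P3: blocked at fork node Industry ∈ conditioning set.
  P4: open — collider(s) Education are conditioned on (or have a conditioned descendant) and no non-collider on the path is in the set.
{Education, Industry} does not satisfy the backdoor criterion.

No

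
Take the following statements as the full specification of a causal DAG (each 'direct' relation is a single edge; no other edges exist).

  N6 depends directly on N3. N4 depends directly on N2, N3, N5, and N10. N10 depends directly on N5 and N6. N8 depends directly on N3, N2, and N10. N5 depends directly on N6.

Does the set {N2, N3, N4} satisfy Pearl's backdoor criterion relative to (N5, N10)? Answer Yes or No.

No

Backdoor paths from N5 to N10 (paths whose first edge points into N5):
  P1: N5 <- N6 <- N3 -> N4 <- N10
  P2: N5 <- N6 <- N3 -> N4 <- N2 -> N8 <- N10
  P3: N5 <- N6 <- N3 -> N8 <- N10
  P4: N5 <- N6 <- N3 -> N8 <- N2 -> N4 <- N10
  P5: N5 <- N6 -> N10
Condition 1 (no descendant of N5 in the set): FAILS — N4 is a descendant of N5.
Condition 2 (every backdoor path blocked by {N2, N3, N4}):
  P1: blocked at fork node N3 ∈ conditioning set.
  P2: blocked at fork node N3 ∈ conditioning set.
  P3: blocked at fork node N3 ∈ conditioning set.
  P4: blocked at fork node N3 ∈ conditioning set.
  P5: open — no interior node is in the conditioning set.
{N2, N3, N4} does not satisfy the backdoor criterion.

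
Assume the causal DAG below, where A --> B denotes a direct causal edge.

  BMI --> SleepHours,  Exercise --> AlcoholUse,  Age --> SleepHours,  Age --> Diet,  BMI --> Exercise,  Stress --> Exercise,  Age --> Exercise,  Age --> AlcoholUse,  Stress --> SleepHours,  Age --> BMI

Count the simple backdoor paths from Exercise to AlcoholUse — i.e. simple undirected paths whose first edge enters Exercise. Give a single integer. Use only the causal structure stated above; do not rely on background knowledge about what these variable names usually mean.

A backdoor path from Exercise to AlcoholUse is any simple undirected path whose first edge points into Exercise (i.e. leaves Exercise via a parent).
Parents of Exercise: {Age, BMI, Stress}.
Enumerating:
  P1: Exercise <- Stress -> SleepHours <- Age -> AlcoholUse
  P2: Exercise <- Stress -> SleepHours <- BMI <- Age -> AlcoholUse
  P3: Exercise <- Age -> AlcoholUse
  P4: Exercise <- BMI <- Age -> AlcoholUse
  P5: Exercise <- BMI -> SleepHours <- Age -> AlcoholUse
That exhausts the simple backdoor paths. Count: 5.

5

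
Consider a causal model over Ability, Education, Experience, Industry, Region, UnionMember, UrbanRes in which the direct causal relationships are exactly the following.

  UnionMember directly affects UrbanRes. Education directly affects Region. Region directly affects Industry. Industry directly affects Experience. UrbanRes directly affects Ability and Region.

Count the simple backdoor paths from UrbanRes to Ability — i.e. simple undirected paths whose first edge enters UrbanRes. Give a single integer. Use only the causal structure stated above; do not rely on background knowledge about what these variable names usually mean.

0

A backdoor path from UrbanRes to Ability is any simple undirected path whose first edge points into UrbanRes (i.e. leaves UrbanRes via a parent).
Parents of UrbanRes: {UnionMember}.
No simple path from any parent of UrbanRes reaches Ability without revisiting UrbanRes, so there are no backdoor paths.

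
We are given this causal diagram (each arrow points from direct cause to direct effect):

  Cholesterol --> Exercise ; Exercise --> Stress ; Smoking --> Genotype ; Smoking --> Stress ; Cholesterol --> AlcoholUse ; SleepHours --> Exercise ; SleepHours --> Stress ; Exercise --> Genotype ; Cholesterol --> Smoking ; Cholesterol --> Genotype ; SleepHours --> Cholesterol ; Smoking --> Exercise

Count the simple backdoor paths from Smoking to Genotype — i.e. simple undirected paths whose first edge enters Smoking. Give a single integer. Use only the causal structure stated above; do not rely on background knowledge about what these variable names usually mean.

A backdoor path from Smoking to Genotype is any simple undirected path whose first edge points into Smoking (i.e. leaves Smoking via a parent).
Parents of Smoking: {Cholesterol}.
Enumerating:
  P1: Smoking <- Cholesterol <- SleepHours -> Exercise -> Genotype
  P2: Smoking <- Cholesterol <- SleepHours -> Stress <- Exercise -> Genotype
  P3: Smoking <- Cholesterol -> Exercise -> Genotype
  P4: Smoking <- Cholesterol -> Genotype
That exhausts the simple backdoor paths. Count: 4.

4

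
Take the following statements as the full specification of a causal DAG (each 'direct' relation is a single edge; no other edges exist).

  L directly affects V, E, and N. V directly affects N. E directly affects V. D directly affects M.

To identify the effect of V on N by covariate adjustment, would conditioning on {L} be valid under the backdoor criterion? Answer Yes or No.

Yes

Backdoor paths from V to N (paths whose first edge points into V):
  P1: V <- L -> N
  P2: V <- E <- L -> N
Condition 1 (no descendant of V in the set): holds — descendants of V are {N}; none are in {L}.
Condition 2 (every backdoor path blocked by {L}):
  P1: blocked at fork node L ∈ conditioning set.
  P2: blocked at fork node L ∈ conditioning set.
{L} satisfies the backdoor criterion.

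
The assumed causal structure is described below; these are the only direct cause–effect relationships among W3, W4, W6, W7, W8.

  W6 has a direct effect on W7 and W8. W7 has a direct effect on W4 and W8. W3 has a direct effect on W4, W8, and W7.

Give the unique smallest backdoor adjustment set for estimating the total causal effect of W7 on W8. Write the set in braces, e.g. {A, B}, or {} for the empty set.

{W3, W6}

Variables eligible for adjustment (non-descendants of W7, excluding W7 and W8): {W3, W6}.
Backdoor paths from W7 to W8:
  P1: W7 <- W3 -> W8
  P2: W7 <- W6 -> W8
The empty set is not sufficient: P1 (W7 <- W3 -> W8) has no collider blocking it and no conditioned non-collider, so it is open.
Try {W3, W6}:
  P1: blocked at fork node W3 ∈ conditioning set.
  P2: blocked at fork node W6 ∈ conditioning set.
{W3, W6} contains no descendant of W7 and blocks every backdoor path.
Every element of {W3, W6} is needed (dropping W3 leaves P1 open; dropping W6 leaves P2 open), so no proper subset is valid.
Among all size-2 subsets of the eligible variables, only {W3, W6} blocks every backdoor path, so it is the unique smallest valid adjustment set.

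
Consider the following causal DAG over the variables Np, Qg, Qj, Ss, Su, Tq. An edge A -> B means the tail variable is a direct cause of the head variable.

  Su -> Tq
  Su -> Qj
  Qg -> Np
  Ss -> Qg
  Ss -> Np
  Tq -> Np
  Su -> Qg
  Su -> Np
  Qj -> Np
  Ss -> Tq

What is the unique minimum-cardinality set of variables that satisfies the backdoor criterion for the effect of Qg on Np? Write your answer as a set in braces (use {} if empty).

Variables eligible for adjustment (non-descendants of Qg, excluding Qg and Np): {Qj, Ss, Su, Tq}.
Backdoor paths from Qg to Np:
  P1: Qg <- Su -> Tq <- Ss -> Np
  P2: Qg <- Su -> Tq -> Np
  P3: Qg <- Su -> Qj -> Np
  P4: Qg <- Su -> Np
  P5: Qg <- Ss -> Tq <- Su -> Qj -> Np
  P6: Qg <- Ss -> Tq <- Su -> Np
  P7: Qg <- Ss -> Tq -> Np
  P8: Qg <- Ss -> Np
The empty set is not sufficient: P2 (Qg <- Su -> Tq -> Np) has no collider blocking it and no conditioned non-collider, so it is open.
Try {Ss, Su}:
  P1: blocked at fork node Su ∈ conditioning set.
  P2: blocked at fork node Su ∈ conditioning set.
  P3: blocked at fork node Su ∈ conditioning set.
  P4: blocked at fork node Su ∈ conditioning set.
  P5: blocked at fork node Ss ∈ conditioning set.
  P6: blocked at fork node Ss ∈ conditioning set.
  P7: blocked at fork node Ss ∈ conditioning set.
  P8: blocked at fork node Ss ∈ conditioning set.
{Ss, Su} contains no descendant of Qg and blocks every backdoor path.
Every element of {Ss, Su} is needed (dropping Ss leaves P7 open; dropping Su leaves P2 open), so no proper subset is valid.
Among all size-2 subsets of the eligible variables, only {Ss, Su} blocks every backdoor path, so it is the unique smallest valid adjustment set.

{Ss, Su}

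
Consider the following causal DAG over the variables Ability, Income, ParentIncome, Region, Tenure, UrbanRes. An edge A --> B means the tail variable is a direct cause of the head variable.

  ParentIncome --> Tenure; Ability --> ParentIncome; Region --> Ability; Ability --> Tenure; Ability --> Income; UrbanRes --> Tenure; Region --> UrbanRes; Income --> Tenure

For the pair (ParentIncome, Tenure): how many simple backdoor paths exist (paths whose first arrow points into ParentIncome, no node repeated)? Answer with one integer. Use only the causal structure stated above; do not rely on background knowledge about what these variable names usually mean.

A backdoor path from ParentIncome to Tenure is any simple undirected path whose first edge points into ParentIncome (i.e. leaves ParentIncome via a parent).
Parents of ParentIncome: {Ability}.
Enumerating:
  P1: ParentIncome <- Ability <- Region -> UrbanRes -> Tenure
  P2: ParentIncome <- Ability -> Income -> Tenure
  P3: ParentIncome <- Ability -> Tenure
That exhausts the simple backdoor paths. Count: 3.

3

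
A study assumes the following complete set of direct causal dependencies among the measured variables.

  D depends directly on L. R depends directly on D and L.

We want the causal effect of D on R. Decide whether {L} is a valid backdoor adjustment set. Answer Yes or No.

Backdoor paths from D to R (paths whose first edge points into D):
  P1: D <- L -> R
Condition 1 (no descendant of D in the set): holds — descendants of D are {R}; none are in {L}.
Condition 2 (every backdoor path blocked by {L}):
  P1: blocked at fork node L ∈ conditioning set.
{L} satisfies the backdoor criterion.

Yes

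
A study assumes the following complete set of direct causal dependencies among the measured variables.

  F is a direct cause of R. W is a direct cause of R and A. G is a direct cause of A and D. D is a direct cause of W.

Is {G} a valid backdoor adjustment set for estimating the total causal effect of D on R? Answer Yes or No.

Yes

Backdoor paths from D to R (paths whose first edge points into D):
  P1: D <- G -> A <- W -> R
Condition 1 (no descendant of D in the set): holds — descendants of D are {A, R, W}; none are in {G}.
Condition 2 (every backdoor path blocked by {G}):
  P1: blocked at fork node G ∈ conditioning set.
{G} satisfies the backdoor criterion.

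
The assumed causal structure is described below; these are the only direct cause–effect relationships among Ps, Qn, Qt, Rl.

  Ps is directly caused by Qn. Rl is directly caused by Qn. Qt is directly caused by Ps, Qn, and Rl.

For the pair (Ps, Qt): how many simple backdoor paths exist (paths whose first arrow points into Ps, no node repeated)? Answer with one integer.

2

A backdoor path from Ps to Qt is any simple undirected path whose first edge points into Ps (i.e. leaves Ps via a parent).
Parents of Ps: {Qn}.
Enumerating:
  P1: Ps <- Qn -> Rl -> Qt
  P2: Ps <- Qn -> Qt
That exhausts the simple backdoor paths. Count: 2.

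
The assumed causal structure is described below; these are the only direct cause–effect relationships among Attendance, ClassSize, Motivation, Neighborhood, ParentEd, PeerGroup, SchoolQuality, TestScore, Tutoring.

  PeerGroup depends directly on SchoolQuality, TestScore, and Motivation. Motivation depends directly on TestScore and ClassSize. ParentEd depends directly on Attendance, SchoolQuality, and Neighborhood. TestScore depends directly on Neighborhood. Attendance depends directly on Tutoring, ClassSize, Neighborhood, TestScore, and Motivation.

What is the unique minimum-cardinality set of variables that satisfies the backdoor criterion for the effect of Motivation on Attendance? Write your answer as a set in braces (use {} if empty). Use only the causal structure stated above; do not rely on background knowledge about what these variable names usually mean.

{ClassSize, TestScore}

Variables eligible for adjustment (non-descendants of Motivation, excluding Motivation and Attendance): {ClassSize, Neighborhood, SchoolQuality, TestScore, Tutoring}.
Backdoor paths from Motivation to Attendance:
  P1: Motivation <- ClassSize -> Attendance
  P2: Motivation <- TestScore <- Neighborhood -> Attendance
  P3: Motivation <- TestScore <- Neighborhood -> ParentEd <- Attendance
  P4: Motivation <- TestScore -> Attendance
  P5: Motivation <- TestScore -> PeerGroup <- SchoolQuality -> ParentEd <- Neighborhood -> Attendance
  P6: Motivation <- TestScore -> PeerGroup <- SchoolQuality -> ParentEd <- Attendance
The empty set is not sufficient: P1 (Motivation <- ClassSize -> Attendance) has no collider blocking it and no conditioned non-collider, so it is open.
Try {ClassSize, TestScore}:
  P1: blocked at fork node ClassSize ∈ conditioning set.
  P2: blocked at chain node TestScore ∈ conditioning set.
  P3: blocked at chain node TestScore ∈ conditioning set.
  P4: blocked at fork node TestScore ∈ conditioning set.
  P5: blocked at fork node TestScore ∈ conditioning set.
  P6: blocked at fork node TestScore ∈ conditioning set.
{ClassSize, TestScore} contains no descendant of Motivation and blocks every backdoor path.
Every element of {ClassSize, TestScore} is needed (dropping ClassSize leaves P1 open; dropping TestScore leaves P2 open), so no proper subset is valid.
Among all size-2 subsets of the eligible variables, only {ClassSize, TestScore} blocks every backdoor path, so it is the unique smallest valid adjustment set.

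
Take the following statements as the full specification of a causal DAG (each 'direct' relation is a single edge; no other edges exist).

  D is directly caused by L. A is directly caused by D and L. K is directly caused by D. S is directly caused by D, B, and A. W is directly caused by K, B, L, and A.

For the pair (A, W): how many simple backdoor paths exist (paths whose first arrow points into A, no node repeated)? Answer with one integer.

6

A backdoor path from A to W is any simple undirected path whose first edge points into A (i.e. leaves A via a parent).
Parents of A: {D, L}.
Enumerating:
  P1: A <- L -> D -> K -> W
  P2: A <- L -> D -> S <- B -> W
  P3: A <- L -> W
  P4: A <- D <- L -> W
  P5: A <- D -> K -> W
  P6: A <- D -> S <- B -> W
That exhausts the simple backdoor paths. Count: 6.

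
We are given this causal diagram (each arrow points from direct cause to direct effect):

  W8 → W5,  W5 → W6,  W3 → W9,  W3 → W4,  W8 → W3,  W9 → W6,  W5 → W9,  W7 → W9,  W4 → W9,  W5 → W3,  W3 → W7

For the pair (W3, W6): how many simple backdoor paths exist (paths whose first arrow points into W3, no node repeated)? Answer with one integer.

A backdoor path from W3 to W6 is any simple undirected path whose first edge points into W3 (i.e. leaves W3 via a parent).
Parents of W3: {W5, W8}.
Enumerating:
  P1: W3 <- W8 -> W5 -> W9 -> W6
  P2: W3 <- W8 -> W5 -> W6
  P3: W3 <- W5 -> W9 -> W6
  P4: W3 <- W5 -> W6
That exhausts the simple backdoor paths. Count: 4.

4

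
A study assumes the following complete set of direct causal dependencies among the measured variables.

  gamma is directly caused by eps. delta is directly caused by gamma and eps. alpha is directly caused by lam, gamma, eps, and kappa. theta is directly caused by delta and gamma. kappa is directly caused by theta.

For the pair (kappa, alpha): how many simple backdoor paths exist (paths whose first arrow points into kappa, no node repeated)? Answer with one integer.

7

A backdoor path from kappa to alpha is any simple undirected path whose first edge points into kappa (i.e. leaves kappa via a parent).
Parents of kappa: {theta}.
Enumerating:
  P1: kappa <- theta <- gamma <- eps -> alpha
  P2: kappa <- theta <- gamma -> delta <- eps -> alpha
  P3: kappa <- theta <- gamma -> alpha
  P4: kappa <- theta <- delta <- eps -> gamma -> alpha
  P5: kappa <- theta <- delta <- eps -> alpha
  P6: kappa <- theta <- delta <- gamma <- eps -> alpha
  P7: kappa <- theta <- delta <- gamma -> alpha
That exhausts the simple backdoor paths. Count: 7.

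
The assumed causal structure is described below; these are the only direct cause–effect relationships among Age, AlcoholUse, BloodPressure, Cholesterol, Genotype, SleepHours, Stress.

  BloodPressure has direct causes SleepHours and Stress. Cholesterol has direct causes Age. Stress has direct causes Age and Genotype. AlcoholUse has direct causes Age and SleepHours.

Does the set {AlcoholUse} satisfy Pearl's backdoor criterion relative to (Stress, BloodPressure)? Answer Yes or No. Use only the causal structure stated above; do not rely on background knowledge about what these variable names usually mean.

No

Backdoor paths from Stress to BloodPressure (paths whose first edge points into Stress):
  P1: Stress <- Age -> AlcoholUse <- SleepHours -> BloodPressure
Condition 1 (no descendant of Stress in the set): holds — descendants of Stress are {BloodPressure}; none are in {AlcoholUse}.
Condition 2 (every backdoor path blocked by {AlcoholUse}):
  P1: open — collider(s) AlcoholUse are conditioned on (or have a conditioned descendant) and no non-collider on the path is in the set.
{AlcoholUse} does not satisfy the backdoor criterion.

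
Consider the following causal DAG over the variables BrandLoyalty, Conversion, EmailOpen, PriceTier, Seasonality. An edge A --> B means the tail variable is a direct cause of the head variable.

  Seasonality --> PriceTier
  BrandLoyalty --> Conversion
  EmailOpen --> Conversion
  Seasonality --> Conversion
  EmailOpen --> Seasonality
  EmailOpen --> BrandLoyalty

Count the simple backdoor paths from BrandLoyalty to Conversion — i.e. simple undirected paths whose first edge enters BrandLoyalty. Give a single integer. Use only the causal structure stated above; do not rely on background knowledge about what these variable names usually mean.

2

A backdoor path from BrandLoyalty to Conversion is any simple undirected path whose first edge points into BrandLoyalty (i.e. leaves BrandLoyalty via a parent).
Parents of BrandLoyalty: {EmailOpen}.
Enumerating:
  P1: BrandLoyalty <- EmailOpen -> Seasonality -> Conversion
  P2: BrandLoyalty <- EmailOpen -> Conversion
That exhausts the simple backdoor paths. Count: 2.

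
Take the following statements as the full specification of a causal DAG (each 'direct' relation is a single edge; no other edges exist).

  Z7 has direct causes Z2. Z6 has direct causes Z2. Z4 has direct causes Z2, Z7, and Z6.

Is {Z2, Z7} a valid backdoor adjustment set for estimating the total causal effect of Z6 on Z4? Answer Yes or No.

Backdoor paths from Z6 to Z4 (paths whose first edge points into Z6):
  P1: Z6 <- Z2 -> Z7 -> Z4
  P2: Z6 <- Z2 -> Z4
Condition 1 (no descendant of Z6 in the set): holds — descendants of Z6 are {Z4}; none are in {Z2, Z7}.
Condition 2 (every backdoor path blocked by {Z2, Z7}):
  P1: blocked at fork node Z2 ∈ conditioning set.
  P2: blocked at fork node Z2 ∈ conditioning set.
{Z2, Z7} satisfies the backdoor criterion.

Yes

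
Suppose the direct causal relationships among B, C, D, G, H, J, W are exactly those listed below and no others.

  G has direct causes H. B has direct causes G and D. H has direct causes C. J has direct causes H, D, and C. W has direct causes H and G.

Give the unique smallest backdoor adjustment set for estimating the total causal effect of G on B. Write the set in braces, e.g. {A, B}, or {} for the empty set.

Variables eligible for adjustment (non-descendants of G, excluding G and B): {C, D, H, J}.
Backdoor paths from G to B:
  P1: G <- H <- C -> J <- D -> B
  P2: G <- H -> J <- D -> B
Each backdoor path contains an unconditioned collider, so every path is already blocked with the empty conditioning set:
  P1: blocked at collider J (neither it nor any descendant is in the conditioning set).
  P2: blocked at collider J (neither it nor any descendant is in the conditioning set).
The empty set is therefore the unique smallest valid set.

{}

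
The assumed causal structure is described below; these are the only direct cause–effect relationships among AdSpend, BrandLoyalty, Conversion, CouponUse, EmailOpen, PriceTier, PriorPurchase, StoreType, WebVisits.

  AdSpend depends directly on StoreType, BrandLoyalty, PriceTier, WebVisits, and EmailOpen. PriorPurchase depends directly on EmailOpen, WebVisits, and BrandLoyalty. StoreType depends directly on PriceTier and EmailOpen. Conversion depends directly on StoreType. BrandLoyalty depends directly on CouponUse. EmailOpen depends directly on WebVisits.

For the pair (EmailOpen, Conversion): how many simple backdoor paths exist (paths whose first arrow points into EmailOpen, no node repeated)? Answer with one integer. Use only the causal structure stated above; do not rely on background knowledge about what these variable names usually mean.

4

A backdoor path from EmailOpen to Conversion is any simple undirected path whose first edge points into EmailOpen (i.e. leaves EmailOpen via a parent).
Parents of EmailOpen: {WebVisits}.
Enumerating:
  P1: EmailOpen <- WebVisits -> AdSpend <- PriceTier -> StoreType -> Conversion
  P2: EmailOpen <- WebVisits -> AdSpend <- StoreType -> Conversion
  P3: EmailOpen <- WebVisits -> PriorPurchase <- BrandLoyalty -> AdSpend <- PriceTier -> StoreType -> Conversion
  P4: EmailOpen <- WebVisits -> PriorPurchase <- BrandLoyalty -> AdSpend <- StoreType -> Conversion
That exhausts the simple backdoor paths. Count: 4.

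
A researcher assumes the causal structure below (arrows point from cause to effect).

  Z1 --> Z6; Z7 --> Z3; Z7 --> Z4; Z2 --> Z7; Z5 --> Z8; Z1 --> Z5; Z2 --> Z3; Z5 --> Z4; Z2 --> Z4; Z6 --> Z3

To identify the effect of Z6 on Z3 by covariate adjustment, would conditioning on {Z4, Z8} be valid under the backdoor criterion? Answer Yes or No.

Backdoor paths from Z6 to Z3 (paths whose first edge points into Z6):
  P1: Z6 <- Z1 -> Z5 -> Z4 <- Z2 -> Z7 -> Z3
  P2: Z6 <- Z1 -> Z5 -> Z4 <- Z2 -> Z3
  P3: Z6 <- Z1 -> Z5 -> Z4 <- Z7 <- Z2 -> Z3
  P4: Z6 <- Z1 -> Z5 -> Z4 <- Z7 -> Z3
Condition 1 (no descendant of Z6 in the set): holds — descendants of Z6 are {Z3}; none are in {Z4, Z8}.
Condition 2 (every backdoor path blocked by {Z4, Z8}):
  P1: open — collider(s) Z4 are conditioned on (or have a conditioned descendant) and no non-collider on the path is in the set.
  P2: open — collider(s) Z4 are conditioned on (or have a conditioned descendant) and no non-collider on the path is in the set.
  P3: open — collider(s) Z4 are conditioned on (or have a conditioned descendant) and no non-collider on the path is in the set.
  P4: open — collider(s) Z4 are conditioned on (or have a conditioned descendant) and no non-collider on the path is in the set.
{Z4, Z8} does not satisfy the backdoor criterion.

No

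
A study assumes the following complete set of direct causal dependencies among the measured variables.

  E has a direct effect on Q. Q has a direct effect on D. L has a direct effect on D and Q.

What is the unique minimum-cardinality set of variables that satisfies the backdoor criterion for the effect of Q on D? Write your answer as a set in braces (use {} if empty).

{L}

Variables eligible for adjustment (non-descendants of Q, excluding Q and D): {E, L}.
Backdoor paths from Q to D:
  P1: Q <- L -> D
The empty set is not sufficient: P1 (Q <- L -> D) has no collider blocking it and no conditioned non-collider, so it is open.
Try {L}:
  P1: blocked at fork node L ∈ conditioning set.
{L} contains no descendant of Q and blocks every backdoor path.
No other singleton works — e.g. {E} leaves P1 open — so {L} is the unique smallest valid adjustment set.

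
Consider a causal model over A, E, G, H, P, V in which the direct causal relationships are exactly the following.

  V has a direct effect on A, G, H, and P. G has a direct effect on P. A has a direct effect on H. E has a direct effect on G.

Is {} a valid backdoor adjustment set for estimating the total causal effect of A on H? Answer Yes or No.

Backdoor paths from A to H (paths whose first edge points into A):
  P1: A <- V -> H
Condition 1 (no descendant of A in the set): holds — descendants of A are {H}; none are in {}.
Condition 2 (every backdoor path blocked by {}):
  P1: open — no interior node is in the conditioning set.
{} does not satisfy the backdoor criterion.

No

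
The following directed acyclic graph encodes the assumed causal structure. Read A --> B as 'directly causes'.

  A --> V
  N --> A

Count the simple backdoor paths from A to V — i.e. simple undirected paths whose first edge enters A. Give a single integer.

0

A backdoor path from A to V is any simple undirected path whose first edge points into A (i.e. leaves A via a parent).
Parents of A: {N}.
No simple path from any parent of A reaches V without revisiting A, so there are no backdoor paths.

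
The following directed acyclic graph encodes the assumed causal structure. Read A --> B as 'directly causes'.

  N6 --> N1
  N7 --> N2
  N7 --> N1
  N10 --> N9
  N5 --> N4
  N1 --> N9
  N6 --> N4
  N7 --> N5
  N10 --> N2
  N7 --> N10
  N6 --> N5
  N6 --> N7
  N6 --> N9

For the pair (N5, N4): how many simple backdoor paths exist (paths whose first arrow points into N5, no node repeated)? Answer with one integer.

A backdoor path from N5 to N4 is any simple undirected path whose first edge points into N5 (i.e. leaves N5 via a parent).
Parents of N5: {N6, N7}.
Enumerating:
  P1: N5 <- N6 -> N4
  P2: N5 <- N7 <- N6 -> N4
  P3: N5 <- N7 -> N10 -> N9 <- N6 -> N4
  P4: N5 <- N7 -> N10 -> N9 <- N1 <- N6 -> N4
  P5: N5 <- N7 -> N1 <- N6 -> N4
  P6: N5 <- N7 -> N1 -> N9 <- N6 -> N4
  P7: N5 <- N7 -> N2 <- N10 -> N9 <- N6 -> N4
  P8: N5 <- N7 -> N2 <- N10 -> N9 <- N1 <- N6 -> N4
That exhausts the simple backdoor paths. Count: 8.

8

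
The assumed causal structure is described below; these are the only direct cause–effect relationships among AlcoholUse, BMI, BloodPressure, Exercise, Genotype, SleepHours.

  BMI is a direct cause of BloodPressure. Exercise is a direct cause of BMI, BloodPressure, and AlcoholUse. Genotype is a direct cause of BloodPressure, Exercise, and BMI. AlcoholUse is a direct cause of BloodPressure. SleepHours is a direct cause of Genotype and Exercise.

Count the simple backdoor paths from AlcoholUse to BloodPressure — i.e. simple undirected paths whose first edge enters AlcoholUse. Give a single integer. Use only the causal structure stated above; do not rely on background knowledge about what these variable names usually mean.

A backdoor path from AlcoholUse to BloodPressure is any simple undirected path whose first edge points into AlcoholUse (i.e. leaves AlcoholUse via a parent).
Parents of AlcoholUse: {Exercise}.
Enumerating:
  P1: AlcoholUse <- Exercise <- SleepHours -> Genotype -> BMI -> BloodPressure
  P2: AlcoholUse <- Exercise <- SleepHours -> Genotype -> BloodPressure
  P3: AlcoholUse <- Exercise <- Genotype -> BMI -> BloodPressure
  P4: AlcoholUse <- Exercise <- Genotype -> BloodPressure
  P5: AlcoholUse <- Exercise -> BMI <- Genotype -> BloodPressure
  P6: AlcoholUse <- Exercise -> BMI -> BloodPressure
  P7: AlcoholUse <- Exercise -> BloodPressure
That exhausts the simple backdoor paths. Count: 7.

7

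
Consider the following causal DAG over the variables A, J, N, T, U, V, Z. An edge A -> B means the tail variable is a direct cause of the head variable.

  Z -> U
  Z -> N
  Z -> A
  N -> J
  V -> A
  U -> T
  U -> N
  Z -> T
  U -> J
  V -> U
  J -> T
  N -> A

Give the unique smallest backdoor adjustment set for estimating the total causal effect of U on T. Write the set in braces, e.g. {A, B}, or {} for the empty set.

{Z}

Variables eligible for adjustment (non-descendants of U, excluding U and T): {V, Z}.
Backdoor paths from U to T:
  P1: U <- V -> A <- Z -> N -> J -> T
  P2: U <- V -> A <- Z -> T
  P3: U <- V -> A <- N <- Z -> T
  P4: U <- V -> A <- N -> J -> T
  P5: U <- Z -> N -> J -> T
  P6: U <- Z -> A <- N -> J -> T
  P7: U <- Z -> T
The empty set is not sufficient: P5 (U <- Z -> N -> J -> T) has no collider blocking it and no conditioned non-collider, so it is open.
Try {Z}:
  P1: blocked at collider A (neither it nor any descendant is in the conditioning set).
  P2: blocked at collider A (neither it nor any descendant is in the conditioning set).
  P3: blocked at collider A (neither it nor any descendant is in the conditioning set).
  P4: blocked at collider A (neither it nor any descendant is in the conditioning set).
  P5: blocked at fork node Z ∈ conditioning set.
  P6: blocked at fork node Z ∈ conditioning set.
  P7: blocked at fork node Z ∈ conditioning set.
{Z} contains no descendant of U and blocks every backdoor path.
No other singleton works — e.g. {V} leaves P5 open — so {Z} is the unique smallest valid adjustment set.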